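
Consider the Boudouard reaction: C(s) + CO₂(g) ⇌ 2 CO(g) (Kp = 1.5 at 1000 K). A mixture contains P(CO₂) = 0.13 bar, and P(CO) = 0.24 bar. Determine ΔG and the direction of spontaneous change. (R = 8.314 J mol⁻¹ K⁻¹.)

ΔG = -10.1 kJ/mol; the forward reaction is spontaneous

(C is a pure solid — omitted from Qp.)
Qp = P(CO)² / P(CO₂) = (0.24)² / (0.13) = 0.443
ΔG = RT ln(Qp/Kp) = (8.314 J mol⁻¹ K⁻¹)(1000 K) × ln(0.443/1.5)
   = (8.314 kJ/mol)(-1.220) = -10.1 kJ/mol
ΔG < 0, so the forward reaction is spontaneous (proceeds forward).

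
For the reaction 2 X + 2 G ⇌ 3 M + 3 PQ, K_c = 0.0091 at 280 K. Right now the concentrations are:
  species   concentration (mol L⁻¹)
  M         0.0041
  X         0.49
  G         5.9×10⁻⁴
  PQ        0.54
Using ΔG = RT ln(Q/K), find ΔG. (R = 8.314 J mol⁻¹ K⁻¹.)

ΔG = 6.19 kJ/mol

Q_c = [M]³·[PQ]³ / ([X]²·[G]²) = (0.0041)³·(0.54)³ / ((0.49)²·(5.9×10⁻⁴)²) = 0.130
ΔG = RT ln(Q_c/K_c) = (8.314 J mol⁻¹ K⁻¹)(280 K) × ln(0.130/0.0091)
   = (2.328 kJ/mol)(2.659) = 6.19 kJ/mol
ΔG > 0, so the forward reaction is non-spontaneous (proceeds in reverse).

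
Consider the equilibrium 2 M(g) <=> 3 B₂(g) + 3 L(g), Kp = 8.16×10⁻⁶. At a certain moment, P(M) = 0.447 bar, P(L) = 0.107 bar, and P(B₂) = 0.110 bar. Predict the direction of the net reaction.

at equilibrium

Qp = P(B₂)³·P(L)³ / P(M)² = (0.110)³·(0.107)³ / (0.447)² = 8.16×10⁻⁶
Qp = 8.16×10⁻⁶ = Kp, so the system is already at equilibrium.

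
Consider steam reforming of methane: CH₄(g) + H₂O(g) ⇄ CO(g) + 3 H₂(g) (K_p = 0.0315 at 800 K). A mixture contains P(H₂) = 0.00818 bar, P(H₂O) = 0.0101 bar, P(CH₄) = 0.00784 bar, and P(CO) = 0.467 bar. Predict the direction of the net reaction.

in the forward direction

Q_p = P(CO)·P(H₂)³ / (P(CH₄)·P(H₂O)) = (0.467)·(0.00818)³ / ((0.00784)·(0.0101)) = 0.00323
Q_p = 0.00323 < K_p = 0.0315, so the forward reaction proceeds.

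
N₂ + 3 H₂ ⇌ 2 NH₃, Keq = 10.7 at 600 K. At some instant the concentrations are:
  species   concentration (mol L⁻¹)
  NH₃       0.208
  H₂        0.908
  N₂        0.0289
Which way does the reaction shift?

Q = [NH₃]² / ([N₂]·[H₂]³) = (0.208)² / ((0.0289)·(0.908)³) = 2.00
Q = 2.00 < Keq = 10.7, so the forward reaction proceeds.

in the forward direction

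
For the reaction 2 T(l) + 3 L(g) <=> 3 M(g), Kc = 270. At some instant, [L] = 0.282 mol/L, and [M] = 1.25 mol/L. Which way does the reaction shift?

(T is a pure liquid — omitted from Qc.)
Qc = [M]³ / [L]³ = (1.25)³ / (0.282)³ = 87.1
Qc = 87.1 < Kc = 270, so the forward reaction proceeds.

forward (toward products)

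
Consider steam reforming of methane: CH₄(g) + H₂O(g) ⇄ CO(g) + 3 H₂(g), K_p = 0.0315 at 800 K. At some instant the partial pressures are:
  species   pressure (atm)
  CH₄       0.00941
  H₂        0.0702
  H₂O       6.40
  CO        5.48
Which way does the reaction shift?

Q_p = P(CO)·P(H₂)³ / (P(CH₄)·P(H₂O)) = (5.48)·(0.0702)³ / ((0.00941)·(6.40)) = 0.0315
Q_p = 0.0315 = K_p, so the system is already at equilibrium.

no net change (already at equilibrium)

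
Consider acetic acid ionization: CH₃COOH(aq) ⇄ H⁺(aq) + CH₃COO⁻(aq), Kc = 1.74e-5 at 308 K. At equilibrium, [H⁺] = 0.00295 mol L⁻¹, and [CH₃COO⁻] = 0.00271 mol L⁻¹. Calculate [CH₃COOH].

[CH₃COOH] = 0.459 mol L⁻¹

At equilibrium, Kc = [H⁺]·[CH₃COO⁻] / [CH₃COOH] = 1.74e-5.
(0.00295)·(0.00271) / ([CH₃COOH]) = 1.74e-5
[CH₃COOH] = 0.459 mol L⁻¹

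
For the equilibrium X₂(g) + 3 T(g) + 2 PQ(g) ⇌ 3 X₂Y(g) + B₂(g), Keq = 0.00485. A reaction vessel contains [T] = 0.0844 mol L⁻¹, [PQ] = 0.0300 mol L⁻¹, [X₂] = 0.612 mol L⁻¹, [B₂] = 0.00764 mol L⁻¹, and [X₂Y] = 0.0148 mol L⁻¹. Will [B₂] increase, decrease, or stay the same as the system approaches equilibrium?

Q = [X₂Y]³·[B₂] / ([X₂]·[T]³·[PQ]²) = (0.0148)³·(0.00764) / ((0.612)·(0.0844)³·(0.0300)²) = 0.0748
Q = 0.0748 > Keq = 0.00485: net reverse reaction.
B₂ is a product, so it decreases.

decrease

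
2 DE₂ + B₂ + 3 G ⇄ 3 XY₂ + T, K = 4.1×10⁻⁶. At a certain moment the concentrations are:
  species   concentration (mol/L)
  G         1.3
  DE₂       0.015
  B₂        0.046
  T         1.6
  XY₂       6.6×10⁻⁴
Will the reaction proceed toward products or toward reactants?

toward reactants

Q = [XY₂]³·[T] / ([DE₂]²·[B₂]·[G]³) = (6.6×10⁻⁴)³·(1.6) / ((0.015)²·(0.046)·(1.3)³) = 2.0×10⁻⁵
Q = 2.0×10⁻⁵ > K = 4.1×10⁻⁶, so the reverse reaction proceeds.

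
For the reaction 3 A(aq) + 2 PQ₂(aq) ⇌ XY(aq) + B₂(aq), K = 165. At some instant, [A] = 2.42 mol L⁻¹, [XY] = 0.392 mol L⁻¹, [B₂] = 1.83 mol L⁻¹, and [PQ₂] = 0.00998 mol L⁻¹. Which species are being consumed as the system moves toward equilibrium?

XY, B₂ (products)

Q = [XY]·[B₂] / ([A]³·[PQ₂]²) = (0.392)·(1.83) / ((2.42)³·(0.00998)²) = 508
Q = 508 > K = 165: net reverse reaction.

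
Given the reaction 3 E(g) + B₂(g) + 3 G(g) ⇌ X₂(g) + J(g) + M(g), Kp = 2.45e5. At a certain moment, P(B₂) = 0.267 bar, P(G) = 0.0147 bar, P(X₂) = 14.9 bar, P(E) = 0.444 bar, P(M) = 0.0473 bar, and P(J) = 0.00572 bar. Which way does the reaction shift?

Qp = P(X₂)·P(J)·P(M) / (P(E)³·P(B₂)·P(G)³) = (14.9)·(0.00572)·(0.0473) / ((0.444)³·(0.267)·(0.0147)³) = 54300
Qp = 54300 < Kp = 2.45e5, so the forward reaction proceeds.

to the right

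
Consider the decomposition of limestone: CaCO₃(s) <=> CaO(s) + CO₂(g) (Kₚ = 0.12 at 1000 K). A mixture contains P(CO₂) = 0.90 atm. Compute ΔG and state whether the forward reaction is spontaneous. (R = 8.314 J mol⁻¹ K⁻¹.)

ΔG = 16.8 kJ/mol; the forward reaction is non-spontaneous

(CaCO₃, CaO are pure solids — omitted from Qₚ.)
Qₚ = P(CO₂) = 0.900
ΔG = RT ln(Qₚ/Kₚ) = (8.314 J mol⁻¹ K⁻¹)(1000 K) × ln(0.900/0.12)
   = (8.314 kJ/mol)(2.015) = 16.8 kJ/mol
ΔG > 0, so the forward reaction is non-spontaneous (proceeds in reverse).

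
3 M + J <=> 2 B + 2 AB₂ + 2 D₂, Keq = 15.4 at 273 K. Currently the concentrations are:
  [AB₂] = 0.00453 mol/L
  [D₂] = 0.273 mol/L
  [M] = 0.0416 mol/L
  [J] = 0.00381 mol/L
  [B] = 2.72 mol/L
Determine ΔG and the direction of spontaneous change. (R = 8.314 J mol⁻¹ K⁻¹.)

ΔG = 2.24 kJ/mol; the forward reaction is non-spontaneous

Q = [B]²·[AB₂]²·[D₂]² / ([M]³·[J]) = (2.72)²·(0.00453)²·(0.273)² / ((0.0416)³·(0.00381)) = 41.3
ΔG = RT ln(Q/Keq) = (8.314 J mol⁻¹ K⁻¹)(273 K) × ln(41.3/15.4)
   = (2.270 kJ/mol)(0.9865) = 2.24 kJ/mol
ΔG > 0, so the forward reaction is non-spontaneous (proceeds in reverse).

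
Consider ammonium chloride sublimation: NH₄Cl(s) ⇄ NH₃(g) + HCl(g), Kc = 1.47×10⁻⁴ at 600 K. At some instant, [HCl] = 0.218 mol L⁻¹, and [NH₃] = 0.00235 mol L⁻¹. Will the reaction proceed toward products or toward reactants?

(NH₄Cl is a pure solid — omitted from Qc.)
Qc = [NH₃]·[HCl] = (0.00235)·(0.218) = 5.12×10⁻⁴
Qc = 5.12×10⁻⁴ > Kc = 1.47×10⁻⁴, so the reverse reaction proceeds.

in the reverse direction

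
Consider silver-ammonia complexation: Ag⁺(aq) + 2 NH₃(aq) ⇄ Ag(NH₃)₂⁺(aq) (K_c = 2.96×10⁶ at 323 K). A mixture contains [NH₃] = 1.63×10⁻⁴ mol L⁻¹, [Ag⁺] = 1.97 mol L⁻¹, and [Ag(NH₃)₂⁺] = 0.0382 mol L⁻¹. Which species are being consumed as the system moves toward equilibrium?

Ag⁺, NH₃ (reactants)

Q_c = [Ag(NH₃)₂⁺] / ([Ag⁺]·[NH₃]²) = (0.0382) / ((1.97)·(1.63×10⁻⁴)²) = 7.30×10⁵
Q_c = 7.30×10⁵ < K_c = 2.96×10⁶: net forward reaction.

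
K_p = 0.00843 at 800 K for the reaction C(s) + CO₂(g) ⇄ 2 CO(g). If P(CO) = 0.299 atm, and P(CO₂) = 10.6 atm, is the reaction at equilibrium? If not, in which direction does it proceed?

(C is a pure solid — omitted from Q_p.)
Q_p = P(CO)² / P(CO₂) = (0.299)² / (10.6) = 0.00843
Q_p = 0.00843 = K_p, so the system is already at equilibrium.

no net change (already at equilibrium)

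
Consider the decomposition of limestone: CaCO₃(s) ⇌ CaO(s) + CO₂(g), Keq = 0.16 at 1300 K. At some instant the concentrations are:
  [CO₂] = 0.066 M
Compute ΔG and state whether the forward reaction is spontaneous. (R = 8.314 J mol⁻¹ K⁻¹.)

ΔG = -9.57 kJ/mol; the forward reaction is spontaneous

(CaCO₃, CaO are pure solids — omitted from Q.)
Q = [CO₂] = 0.0660
ΔG = RT ln(Q/Keq) = (8.314 J mol⁻¹ K⁻¹)(1300 K) × ln(0.0660/0.16)
   = (10.81 kJ/mol)(-0.8855) = -9.57 kJ/mol
ΔG < 0, so the forward reaction is spontaneous (proceeds forward).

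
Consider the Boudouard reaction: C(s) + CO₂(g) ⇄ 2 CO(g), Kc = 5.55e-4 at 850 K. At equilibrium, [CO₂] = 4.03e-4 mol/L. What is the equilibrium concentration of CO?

[CO] = 4.73e-4 mol/L

(C is a pure solid — omitted from Kc.)
At equilibrium, Kc = [CO]² / [CO₂] = 5.55e-4.
([CO])² / (4.03e-4) = 5.55e-4
[CO]² = 2.24e-7 ⇒ [CO] = 4.73e-4 mol/L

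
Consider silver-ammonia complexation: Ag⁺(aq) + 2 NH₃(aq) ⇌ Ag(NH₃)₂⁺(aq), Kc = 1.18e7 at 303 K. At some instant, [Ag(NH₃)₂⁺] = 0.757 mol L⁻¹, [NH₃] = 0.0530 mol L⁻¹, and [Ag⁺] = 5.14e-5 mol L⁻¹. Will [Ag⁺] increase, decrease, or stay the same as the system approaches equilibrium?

Qc = [Ag(NH₃)₂⁺] / ([Ag⁺]·[NH₃]²) = (0.757) / ((5.14e-5)·(0.0530)²) = 5.24e6
Qc = 5.24e6 < Kc = 1.18e7: net forward reaction.
Ag⁺ is a reactant, so it decreases.

decrease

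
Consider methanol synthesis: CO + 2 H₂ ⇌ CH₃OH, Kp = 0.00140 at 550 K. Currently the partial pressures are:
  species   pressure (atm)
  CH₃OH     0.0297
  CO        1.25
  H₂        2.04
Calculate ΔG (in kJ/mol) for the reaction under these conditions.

ΔG = 6.43 kJ/mol

Qp = P(CH₃OH) / (P(CO)·P(H₂)²) = (0.0297) / ((1.25)·(2.04)²) = 0.00571
ΔG = RT ln(Qp/Kp) = (8.314 J mol⁻¹ K⁻¹)(550 K) × ln(0.00571/0.00140)
   = (4.573 kJ/mol)(1.406) = 6.43 kJ/mol
ΔG > 0, so the forward reaction is non-spontaneous (proceeds in reverse).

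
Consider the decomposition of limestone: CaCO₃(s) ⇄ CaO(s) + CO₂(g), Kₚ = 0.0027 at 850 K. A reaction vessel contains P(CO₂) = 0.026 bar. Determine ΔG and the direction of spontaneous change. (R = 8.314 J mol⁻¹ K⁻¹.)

(CaCO₃, CaO are pure solids — omitted from Qₚ.)
Qₚ = P(CO₂) = 0.0260
ΔG = RT ln(Qₚ/Kₚ) = (8.314 J mol⁻¹ K⁻¹)(850 K) × ln(0.0260/0.0027)
   = (7.067 kJ/mol)(2.265) = 16.0 kJ/mol
ΔG > 0, so the forward reaction is non-spontaneous (proceeds in reverse).

ΔG = 16.0 kJ/mol; the forward reaction is non-spontaneous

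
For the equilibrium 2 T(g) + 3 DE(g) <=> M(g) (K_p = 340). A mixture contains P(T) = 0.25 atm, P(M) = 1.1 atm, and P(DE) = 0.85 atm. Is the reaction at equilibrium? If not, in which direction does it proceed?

Q_p = P(M) / (P(T)²·P(DE)³) = (1.1) / ((0.25)²·(0.85)³) = 29
Q_p = 29 < K_p = 340, so the forward reaction proceeds.

toward products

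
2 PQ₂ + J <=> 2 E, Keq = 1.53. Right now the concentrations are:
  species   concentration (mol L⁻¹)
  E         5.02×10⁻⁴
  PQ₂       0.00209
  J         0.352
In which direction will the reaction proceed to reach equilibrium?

toward products

Q = [E]² / ([PQ₂]²·[J]) = (5.02×10⁻⁴)² / ((0.00209)²·(0.352)) = 0.164
Q = 0.164 < Keq = 1.53, so the forward reaction proceeds.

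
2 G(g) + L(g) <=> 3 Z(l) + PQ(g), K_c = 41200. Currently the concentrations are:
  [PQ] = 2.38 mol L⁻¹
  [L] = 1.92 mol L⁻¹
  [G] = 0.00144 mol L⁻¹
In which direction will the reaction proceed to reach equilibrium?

in the reverse direction

(Z is a pure liquid — omitted from Q_c.)
Q_c = [PQ] / ([G]²·[L]) = (2.38) / ((0.00144)²·(1.92)) = 5.98×10⁵
Q_c = 5.98×10⁵ > K_c = 41200, so the reverse reaction proceeds.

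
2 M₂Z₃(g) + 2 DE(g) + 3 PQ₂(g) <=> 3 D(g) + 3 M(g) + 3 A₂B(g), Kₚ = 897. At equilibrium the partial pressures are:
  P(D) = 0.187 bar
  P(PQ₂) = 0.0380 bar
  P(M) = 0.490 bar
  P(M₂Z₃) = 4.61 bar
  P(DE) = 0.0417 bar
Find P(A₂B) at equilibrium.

P(A₂B) = 1.33 bar

At equilibrium, Kₚ = P(D)³·P(M)³·P(A₂B)³ / (P(M₂Z₃)²·P(DE)²·P(PQ₂)³) = 897.
(0.187)³·(0.490)³·(P(A₂B))³ / ((4.61)²·(0.0417)²·(0.0380)³) = 897
P(A₂B)³ = 2.36 ⇒ P(A₂B) = 1.33 bar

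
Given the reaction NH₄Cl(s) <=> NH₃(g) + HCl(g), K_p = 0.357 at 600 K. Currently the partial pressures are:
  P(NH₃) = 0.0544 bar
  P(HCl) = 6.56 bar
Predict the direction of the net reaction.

(NH₄Cl is a pure solid — omitted from Q_p.)
Q_p = P(NH₃)·P(HCl) = (0.0544)·(6.56) = 0.357
Q_p = 0.357 = K_p, so the system is already at equilibrium.

no net change (already at equilibrium)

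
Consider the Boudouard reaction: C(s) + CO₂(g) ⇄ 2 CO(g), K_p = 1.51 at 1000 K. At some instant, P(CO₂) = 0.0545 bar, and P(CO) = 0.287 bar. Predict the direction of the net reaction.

no net change (already at equilibrium)

(C is a pure solid — omitted from Q_p.)
Q_p = P(CO)² / P(CO₂) = (0.287)² / (0.0545) = 1.51
Q_p = 1.51 = K_p, so the system is already at equilibrium.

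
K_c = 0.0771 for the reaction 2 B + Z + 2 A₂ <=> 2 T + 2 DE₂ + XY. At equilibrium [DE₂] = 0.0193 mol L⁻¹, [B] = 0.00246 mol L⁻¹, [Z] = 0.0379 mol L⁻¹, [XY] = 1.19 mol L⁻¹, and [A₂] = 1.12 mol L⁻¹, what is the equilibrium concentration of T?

[T] = 0.00707 mol L⁻¹

At equilibrium, K_c = [T]²·[DE₂]²·[XY] / ([B]²·[Z]·[A₂]²) = 0.0771.
([T])²·(0.0193)²·(1.19) / ((0.00246)²·(0.0379)·(1.12)²) = 0.0771
[T]² = 5.00×10⁻⁵ ⇒ [T] = 0.00707 mol L⁻¹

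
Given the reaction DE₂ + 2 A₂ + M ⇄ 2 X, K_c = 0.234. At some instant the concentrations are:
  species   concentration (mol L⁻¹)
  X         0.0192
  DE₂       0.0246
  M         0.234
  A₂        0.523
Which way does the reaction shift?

at equilibrium

Q_c = [X]² / ([DE₂]·[A₂]²·[M]) = (0.0192)² / ((0.0246)·(0.523)²·(0.234)) = 0.234
Q_c = 0.234 = K_c, so the system is already at equilibrium.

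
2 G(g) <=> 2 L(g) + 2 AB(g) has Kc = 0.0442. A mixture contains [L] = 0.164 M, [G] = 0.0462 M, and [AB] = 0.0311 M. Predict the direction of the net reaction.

in the forward direction

Qc = [L]²·[AB]² / [G]² = (0.164)²·(0.0311)² / (0.0462)² = 0.0122
Qc = 0.0122 < Kc = 0.0442, so the forward reaction proceeds.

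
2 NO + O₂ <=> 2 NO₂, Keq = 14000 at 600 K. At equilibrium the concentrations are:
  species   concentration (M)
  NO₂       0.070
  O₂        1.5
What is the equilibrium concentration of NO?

[NO] = 4.8×10⁻⁴ M

At equilibrium, Keq = [NO₂]² / ([NO]²·[O₂]) = 14000.
(0.070)² / (([NO])²·(1.5)) = 14000
[NO]² = 2.33×10⁻⁷ ⇒ [NO] = 4.8×10⁻⁴ M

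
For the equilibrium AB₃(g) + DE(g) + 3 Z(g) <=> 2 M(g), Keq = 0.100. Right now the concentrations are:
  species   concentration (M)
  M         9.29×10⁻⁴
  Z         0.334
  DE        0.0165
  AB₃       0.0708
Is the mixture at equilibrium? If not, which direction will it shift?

no; Q < K, reaction proceeds forward

Q = [M]² / ([AB₃]·[DE]·[Z]³) = (9.29×10⁻⁴)² / ((0.0708)·(0.0165)·(0.334)³) = 0.0198
Q = 0.0198 < Keq = 0.100: net forward reaction.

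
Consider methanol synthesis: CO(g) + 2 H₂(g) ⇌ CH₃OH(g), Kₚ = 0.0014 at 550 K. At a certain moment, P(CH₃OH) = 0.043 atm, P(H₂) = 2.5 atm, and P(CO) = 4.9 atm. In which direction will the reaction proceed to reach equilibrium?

neither direction; the system is at equilibrium

Qₚ = P(CH₃OH) / (P(CO)·P(H₂)²) = (0.043) / ((4.9)·(2.5)²) = 0.0014
Qₚ = 0.0014 = Kₚ, so the system is already at equilibrium.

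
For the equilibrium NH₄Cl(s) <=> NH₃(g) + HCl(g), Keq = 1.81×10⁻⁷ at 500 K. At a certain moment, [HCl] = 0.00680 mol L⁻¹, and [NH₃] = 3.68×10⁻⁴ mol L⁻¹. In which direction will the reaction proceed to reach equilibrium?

toward reactants

(NH₄Cl is a pure solid — omitted from Q.)
Q = [NH₃]·[HCl] = (3.68×10⁻⁴)·(0.00680) = 2.50×10⁻⁶
Q = 2.50×10⁻⁶ > Keq = 1.81×10⁻⁷, so the reverse reaction proceeds.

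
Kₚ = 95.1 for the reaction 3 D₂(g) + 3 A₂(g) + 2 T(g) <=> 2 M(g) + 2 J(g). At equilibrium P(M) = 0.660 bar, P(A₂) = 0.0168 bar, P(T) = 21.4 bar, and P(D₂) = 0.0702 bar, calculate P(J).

P(J) = 0.0128 bar

At equilibrium, Kₚ = P(M)²·P(J)² / (P(D₂)³·P(A₂)³·P(T)²) = 95.1.
(0.660)²·(P(J))² / ((0.0702)³·(0.0168)³·(21.4)²) = 95.1
P(J)² = 1.64×10⁻⁴ ⇒ P(J) = 0.0128 bar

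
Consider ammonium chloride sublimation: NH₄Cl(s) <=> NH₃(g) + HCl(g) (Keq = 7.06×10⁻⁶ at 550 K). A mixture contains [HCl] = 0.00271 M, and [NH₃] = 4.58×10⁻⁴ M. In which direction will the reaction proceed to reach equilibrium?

(NH₄Cl is a pure solid — omitted from Q.)
Q = [NH₃]·[HCl] = (4.58×10⁻⁴)·(0.00271) = 1.24×10⁻⁶
Q = 1.24×10⁻⁶ < Keq = 7.06×10⁻⁶, so the forward reaction proceeds.

in the forward direction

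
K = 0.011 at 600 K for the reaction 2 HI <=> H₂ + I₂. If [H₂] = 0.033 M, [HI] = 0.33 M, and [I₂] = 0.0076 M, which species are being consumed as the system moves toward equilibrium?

Q = [H₂]·[I₂] / [HI]² = (0.033)·(0.0076) / (0.33)² = 0.0023
Q = 0.0023 < K = 0.011: net forward reaction.

HI (reactants)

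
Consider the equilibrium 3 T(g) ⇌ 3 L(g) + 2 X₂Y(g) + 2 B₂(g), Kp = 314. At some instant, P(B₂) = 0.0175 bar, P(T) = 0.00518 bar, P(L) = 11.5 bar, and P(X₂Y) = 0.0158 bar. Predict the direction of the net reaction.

Qp = P(L)³·P(X₂Y)²·P(B₂)² / P(T)³ = (11.5)³·(0.0158)²·(0.0175)² / (0.00518)³ = 837
Qp = 837 > Kp = 314, so the reverse reaction proceeds.

to the left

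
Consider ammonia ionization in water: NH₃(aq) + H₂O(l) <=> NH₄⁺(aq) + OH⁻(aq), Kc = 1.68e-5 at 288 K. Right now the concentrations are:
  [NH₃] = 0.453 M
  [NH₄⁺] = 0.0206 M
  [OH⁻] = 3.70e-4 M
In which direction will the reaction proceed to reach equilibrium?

(H₂O is a pure liquid — omitted from Qc.)
Qc = [NH₄⁺]·[OH⁻] / [NH₃] = (0.0206)·(3.70e-4) / (0.453) = 1.68e-5
Qc = 1.68e-5 = Kc, so the system is already at equilibrium.

at equilibrium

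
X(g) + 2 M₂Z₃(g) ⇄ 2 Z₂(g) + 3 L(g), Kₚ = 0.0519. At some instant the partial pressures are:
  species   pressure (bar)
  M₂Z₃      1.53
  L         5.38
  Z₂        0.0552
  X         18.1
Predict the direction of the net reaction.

in the forward direction

Qₚ = P(Z₂)²·P(L)³ / (P(X)·P(M₂Z₃)²) = (0.0552)²·(5.38)³ / ((18.1)·(1.53)²) = 0.0112
Qₚ = 0.0112 < Kₚ = 0.0519, so the forward reaction proceeds.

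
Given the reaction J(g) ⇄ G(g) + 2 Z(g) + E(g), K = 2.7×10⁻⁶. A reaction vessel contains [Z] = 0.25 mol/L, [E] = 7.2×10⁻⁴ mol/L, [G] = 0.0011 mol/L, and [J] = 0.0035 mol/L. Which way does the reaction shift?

in the reverse direction

Q = [G]·[Z]²·[E] / [J] = (0.0011)·(0.25)²·(7.2×10⁻⁴) / (0.0035) = 1.4×10⁻⁵
Q = 1.4×10⁻⁵ > K = 2.7×10⁻⁶, so the reverse reaction proceeds.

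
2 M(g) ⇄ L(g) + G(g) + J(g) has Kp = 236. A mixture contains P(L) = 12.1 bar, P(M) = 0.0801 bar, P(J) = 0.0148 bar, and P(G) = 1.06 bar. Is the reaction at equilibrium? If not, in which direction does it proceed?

Qp = P(L)·P(G)·P(J) / P(M)² = (12.1)·(1.06)·(0.0148) / (0.0801)² = 29.6
Qp = 29.6 < Kp = 236, so the forward reaction proceeds.

to the right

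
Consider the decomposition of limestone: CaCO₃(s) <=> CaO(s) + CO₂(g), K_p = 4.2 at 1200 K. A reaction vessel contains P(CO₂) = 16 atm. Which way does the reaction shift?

in the reverse direction

(CaCO₃, CaO are pure solids — omitted from Q_p.)
Q_p = P(CO₂) = 16
Q_p = 16 > K_p = 4.2, so the reverse reaction proceeds.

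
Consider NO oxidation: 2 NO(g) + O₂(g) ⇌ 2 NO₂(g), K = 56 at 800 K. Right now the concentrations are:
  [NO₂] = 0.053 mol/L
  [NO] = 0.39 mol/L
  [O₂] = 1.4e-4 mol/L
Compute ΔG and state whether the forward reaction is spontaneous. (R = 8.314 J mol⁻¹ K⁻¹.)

ΔG = 5.70 kJ/mol; the forward reaction is non-spontaneous

Q = [NO₂]² / ([NO]²·[O₂]) = (0.053)² / ((0.39)²·(1.4e-4)) = 132
ΔG = RT ln(Q/K) = (8.314 J mol⁻¹ K⁻¹)(800 K) × ln(132/56)
   = (6.651 kJ/mol)(0.8575) = 5.70 kJ/mol
ΔG > 0, so the forward reaction is non-spontaneous (proceeds in reverse).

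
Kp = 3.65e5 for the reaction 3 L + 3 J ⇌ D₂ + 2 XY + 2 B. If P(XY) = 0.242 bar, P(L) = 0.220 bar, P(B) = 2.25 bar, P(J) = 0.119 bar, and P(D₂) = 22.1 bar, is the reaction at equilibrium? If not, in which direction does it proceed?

Qp = P(D₂)·P(XY)²·P(B)² / (P(L)³·P(J)³) = (22.1)·(0.242)²·(2.25)² / ((0.220)³·(0.119)³) = 3.65e5
Qp = 3.65e5 = Kp, so the system is already at equilibrium.

at equilibrium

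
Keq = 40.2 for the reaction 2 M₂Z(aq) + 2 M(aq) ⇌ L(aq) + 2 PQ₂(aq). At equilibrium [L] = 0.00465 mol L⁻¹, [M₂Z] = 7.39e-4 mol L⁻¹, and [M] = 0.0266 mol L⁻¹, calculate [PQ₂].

[PQ₂] = 0.00183 mol L⁻¹

At equilibrium, Keq = [L]·[PQ₂]² / ([M₂Z]²·[M]²) = 40.2.
(0.00465)·([PQ₂])² / ((7.39e-4)²·(0.0266)²) = 40.2
[PQ₂]² = 3.34e-6 ⇒ [PQ₂] = 0.00183 mol L⁻¹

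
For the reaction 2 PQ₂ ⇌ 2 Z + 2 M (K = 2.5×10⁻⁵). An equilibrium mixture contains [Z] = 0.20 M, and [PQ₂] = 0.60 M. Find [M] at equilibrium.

[M] = 0.015 M

At equilibrium, K = [Z]²·[M]² / [PQ₂]² = 2.5×10⁻⁵.
(0.20)²·([M])² / (0.60)² = 2.5×10⁻⁵
[M]² = 2.25×10⁻⁴ ⇒ [M] = 0.015 M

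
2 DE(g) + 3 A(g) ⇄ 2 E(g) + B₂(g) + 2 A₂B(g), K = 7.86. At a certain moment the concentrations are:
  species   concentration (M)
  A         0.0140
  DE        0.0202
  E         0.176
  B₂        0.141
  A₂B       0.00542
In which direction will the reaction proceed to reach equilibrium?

Q = [E]²·[B₂]·[A₂B]² / ([DE]²·[A]³) = (0.176)²·(0.141)·(0.00542)² / ((0.0202)²·(0.0140)³) = 115
Q = 115 > K = 7.86, so the reverse reaction proceeds.

reverse (toward reactants)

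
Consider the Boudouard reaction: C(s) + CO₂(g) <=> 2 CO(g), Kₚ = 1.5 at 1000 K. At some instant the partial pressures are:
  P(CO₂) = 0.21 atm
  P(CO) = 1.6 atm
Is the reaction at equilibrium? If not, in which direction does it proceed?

reverse (toward reactants)

(C is a pure solid — omitted from Qₚ.)
Qₚ = P(CO)² / P(CO₂) = (1.6)² / (0.21) = 12
Qₚ = 12 > Kₚ = 1.5, so the reverse reaction proceeds.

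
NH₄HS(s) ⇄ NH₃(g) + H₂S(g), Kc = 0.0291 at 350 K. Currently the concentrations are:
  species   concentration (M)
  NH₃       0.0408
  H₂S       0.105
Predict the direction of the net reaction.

(NH₄HS is a pure solid — omitted from Qc.)
Qc = [NH₃]·[H₂S] = (0.0408)·(0.105) = 0.00428
Qc = 0.00428 < Kc = 0.0291, so the forward reaction proceeds.

toward products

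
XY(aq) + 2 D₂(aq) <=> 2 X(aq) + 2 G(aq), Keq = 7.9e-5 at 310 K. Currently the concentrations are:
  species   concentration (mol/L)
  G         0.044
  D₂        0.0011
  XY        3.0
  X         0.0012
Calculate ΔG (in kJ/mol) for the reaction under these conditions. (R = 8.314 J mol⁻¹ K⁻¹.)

Q = [X]²·[G]² / ([XY]·[D₂]²) = (0.0012)²·(0.044)² / ((3.0)·(0.0011)²) = 7.68e-4
ΔG = RT ln(Q/Keq) = (8.314 J mol⁻¹ K⁻¹)(310 K) × ln(7.68e-4/7.9e-5)
   = (2.577 kJ/mol)(2.274) = 5.86 kJ/mol
ΔG > 0, so the forward reaction is non-spontaneous (proceeds in reverse).

ΔG = 5.86 kJ/mol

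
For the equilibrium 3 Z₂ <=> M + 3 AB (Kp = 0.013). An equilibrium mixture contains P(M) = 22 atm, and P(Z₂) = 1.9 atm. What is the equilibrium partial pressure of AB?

P(AB) = 0.16 atm

At equilibrium, Kp = P(M)·P(AB)³ / P(Z₂)³ = 0.013.
(22)·(P(AB))³ / (1.9)³ = 0.013
P(AB)³ = 0.00405 ⇒ P(AB) = 0.16 atm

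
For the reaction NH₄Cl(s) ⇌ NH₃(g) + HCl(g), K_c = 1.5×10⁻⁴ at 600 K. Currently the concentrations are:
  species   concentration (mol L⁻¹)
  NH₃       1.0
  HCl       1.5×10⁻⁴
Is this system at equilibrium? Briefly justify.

yes, at equilibrium

(NH₄Cl is a pure solid — omitted from Q_c.)
Q_c = [NH₃]·[HCl] = (1.0)·(1.5×10⁻⁴) = 1.5×10⁻⁴
Q_c = 1.5×10⁻⁴ = K_c; the system is at equilibrium.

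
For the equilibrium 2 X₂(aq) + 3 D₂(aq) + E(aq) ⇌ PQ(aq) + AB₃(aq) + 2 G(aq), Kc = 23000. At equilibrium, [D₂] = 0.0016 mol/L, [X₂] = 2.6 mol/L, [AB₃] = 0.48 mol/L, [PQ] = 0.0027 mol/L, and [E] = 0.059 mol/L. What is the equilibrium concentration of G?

At equilibrium, Kc = [PQ]·[AB₃]·[G]² / ([X₂]²·[D₂]³·[E]) = 23000.
(0.0027)·(0.48)·([G])² / ((2.6)²·(0.0016)³·(0.059)) = 23000
[G]² = 0.0290 ⇒ [G] = 0.17 mol/L

[G] = 0.17 mol/L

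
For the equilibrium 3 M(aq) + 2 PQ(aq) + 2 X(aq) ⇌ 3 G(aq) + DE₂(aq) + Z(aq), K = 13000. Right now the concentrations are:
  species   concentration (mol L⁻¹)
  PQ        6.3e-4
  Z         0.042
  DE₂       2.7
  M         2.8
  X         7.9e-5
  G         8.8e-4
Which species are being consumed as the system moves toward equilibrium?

M, PQ, X (reactants)

Q = [G]³·[DE₂]·[Z] / ([M]³·[PQ]²·[X]²) = (8.8e-4)³·(2.7)·(0.042) / ((2.8)³·(6.3e-4)²·(7.9e-5)²) = 1400
Q = 1400 < K = 13000: net forward reaction.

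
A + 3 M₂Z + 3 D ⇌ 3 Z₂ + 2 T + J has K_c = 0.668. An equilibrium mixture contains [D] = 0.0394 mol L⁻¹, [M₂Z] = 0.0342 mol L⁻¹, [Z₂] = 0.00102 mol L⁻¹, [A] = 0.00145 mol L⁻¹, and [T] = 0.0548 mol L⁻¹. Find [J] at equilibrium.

[J] = 0.744 mol L⁻¹

At equilibrium, K_c = [Z₂]³·[T]²·[J] / ([A]·[M₂Z]³·[D]³) = 0.668.
(0.00102)³·(0.0548)²·([J]) / ((0.00145)·(0.0342)³·(0.0394)³) = 0.668
[J] = 0.744 mol L⁻¹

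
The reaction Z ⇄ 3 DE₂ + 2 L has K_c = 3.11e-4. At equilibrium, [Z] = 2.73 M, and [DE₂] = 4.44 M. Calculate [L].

At equilibrium, K_c = [DE₂]³·[L]² / [Z] = 3.11e-4.
(4.44)³·([L])² / (2.73) = 3.11e-4
[L]² = 9.70e-6 ⇒ [L] = 0.00311 M

[L] = 0.00311 M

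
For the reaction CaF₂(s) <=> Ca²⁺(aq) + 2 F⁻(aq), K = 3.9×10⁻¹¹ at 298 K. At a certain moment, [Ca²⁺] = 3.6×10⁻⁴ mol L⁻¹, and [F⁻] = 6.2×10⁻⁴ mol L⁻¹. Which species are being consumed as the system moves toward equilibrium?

Ca²⁺, F⁻ (products)

(CaF₂ is a pure solid — omitted from Q.)
Q = [Ca²⁺]·[F⁻]² = (3.6×10⁻⁴)·(6.2×10⁻⁴)² = 1.4×10⁻¹⁰
Q = 1.4×10⁻¹⁰ > K = 3.9×10⁻¹¹: net reverse reaction.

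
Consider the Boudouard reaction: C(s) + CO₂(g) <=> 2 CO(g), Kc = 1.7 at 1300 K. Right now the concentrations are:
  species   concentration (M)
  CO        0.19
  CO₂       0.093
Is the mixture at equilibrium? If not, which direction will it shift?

(C is a pure solid — omitted from Qc.)
Qc = [CO]² / [CO₂] = (0.19)² / (0.093) = 0.39
Qc = 0.39 < Kc = 1.7: net forward reaction.

no; Q < K, reaction proceeds forward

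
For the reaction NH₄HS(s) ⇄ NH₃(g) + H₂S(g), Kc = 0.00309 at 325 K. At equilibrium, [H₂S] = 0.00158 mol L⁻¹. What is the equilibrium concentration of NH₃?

[NH₃] = 1.96 mol L⁻¹

(NH₄HS is a pure solid — omitted from Kc.)
At equilibrium, Kc = [NH₃]·[H₂S] = 0.00309.
([NH₃])·(0.00158) = 0.00309
[NH₃] = 1.96 mol L⁻¹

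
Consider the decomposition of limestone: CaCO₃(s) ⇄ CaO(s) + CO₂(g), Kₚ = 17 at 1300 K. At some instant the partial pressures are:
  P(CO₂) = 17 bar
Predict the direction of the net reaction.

neither direction; the system is at equilibrium

(CaCO₃, CaO are pure solids — omitted from Qₚ.)
Qₚ = P(CO₂) = 17
Qₚ = 17 = Kₚ, so the system is already at equilibrium.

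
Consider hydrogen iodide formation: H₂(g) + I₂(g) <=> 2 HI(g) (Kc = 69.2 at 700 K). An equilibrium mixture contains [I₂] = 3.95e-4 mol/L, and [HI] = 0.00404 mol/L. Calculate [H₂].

[H₂] = 5.97e-4 mol/L

At equilibrium, Kc = [HI]² / ([H₂]·[I₂]) = 69.2.
(0.00404)² / (([H₂])·(3.95e-4)) = 69.2
[H₂] = 5.97e-4 mol/L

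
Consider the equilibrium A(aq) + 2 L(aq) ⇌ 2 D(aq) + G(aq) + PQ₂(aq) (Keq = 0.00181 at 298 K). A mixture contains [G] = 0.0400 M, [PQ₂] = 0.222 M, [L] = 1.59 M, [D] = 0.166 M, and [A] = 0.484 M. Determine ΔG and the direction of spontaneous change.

Q = [D]²·[G]·[PQ₂] / ([A]·[L]²) = (0.166)²·(0.0400)·(0.222) / ((0.484)·(1.59)²) = 2.00e-4
ΔG = RT ln(Q/Keq) = (8.314 J mol⁻¹ K⁻¹)(298 K) × ln(2.00e-4/0.00181)
   = (2.478 kJ/mol)(-2.203) = -5.46 kJ/mol
ΔG < 0, so the forward reaction is spontaneous (proceeds forward).

ΔG = -5.46 kJ/mol; the forward reaction is spontaneous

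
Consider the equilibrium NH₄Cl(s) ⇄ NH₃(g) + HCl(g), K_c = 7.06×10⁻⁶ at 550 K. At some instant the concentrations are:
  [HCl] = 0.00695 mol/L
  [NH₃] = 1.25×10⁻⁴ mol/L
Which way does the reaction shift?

toward products

(NH₄Cl is a pure solid — omitted from Q_c.)
Q_c = [NH₃]·[HCl] = (1.25×10⁻⁴)·(0.00695) = 8.69×10⁻⁷
Q_c = 8.69×10⁻⁷ < K_c = 7.06×10⁻⁶, so the forward reaction proceeds.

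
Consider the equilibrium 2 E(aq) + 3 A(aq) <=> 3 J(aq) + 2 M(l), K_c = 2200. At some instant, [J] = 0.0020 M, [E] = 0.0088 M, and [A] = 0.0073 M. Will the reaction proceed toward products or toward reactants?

(M is a pure liquid — omitted from Q_c.)
Q_c = [J]³ / ([E]²·[A]³) = (0.0020)³ / ((0.0088)²·(0.0073)³) = 270
Q_c = 270 < K_c = 2200, so the forward reaction proceeds.

toward products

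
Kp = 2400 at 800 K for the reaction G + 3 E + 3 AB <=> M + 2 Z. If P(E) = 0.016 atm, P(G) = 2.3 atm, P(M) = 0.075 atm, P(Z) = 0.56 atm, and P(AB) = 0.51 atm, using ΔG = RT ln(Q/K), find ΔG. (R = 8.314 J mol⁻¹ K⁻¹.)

Qp = P(M)·P(Z)² / (P(G)·P(E)³·P(AB)³) = (0.075)·(0.56)² / ((2.3)·(0.016)³·(0.51)³) = 18800
ΔG = RT ln(Qp/Kp) = (8.314 J mol⁻¹ K⁻¹)(800 K) × ln(18800/2400)
   = (6.651 kJ/mol)(2.058) = 13.7 kJ/mol
ΔG > 0, so the forward reaction is non-spontaneous (proceeds in reverse).

ΔG = 13.7 kJ/mol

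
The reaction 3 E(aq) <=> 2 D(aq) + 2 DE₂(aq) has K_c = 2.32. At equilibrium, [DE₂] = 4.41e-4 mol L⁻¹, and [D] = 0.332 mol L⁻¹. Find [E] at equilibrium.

[E] = 0.00210 mol L⁻¹

At equilibrium, K_c = [D]²·[DE₂]² / [E]³ = 2.32.
(0.332)²·(4.41e-4)² / ([E])³ = 2.32
[E]³ = 9.24e-9 ⇒ [E] = 0.00210 mol L⁻¹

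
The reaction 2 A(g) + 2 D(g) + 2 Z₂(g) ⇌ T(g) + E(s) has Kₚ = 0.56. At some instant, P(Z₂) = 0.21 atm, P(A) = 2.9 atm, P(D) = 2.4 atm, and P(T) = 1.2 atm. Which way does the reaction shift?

(E is a pure solid — omitted from Qₚ.)
Qₚ = P(T) / (P(A)²·P(D)²·P(Z₂)²) = (1.2) / ((2.9)²·(2.4)²·(0.21)²) = 0.56
Qₚ = 0.56 = Kₚ, so the system is already at equilibrium.

neither direction; the system is at equilibrium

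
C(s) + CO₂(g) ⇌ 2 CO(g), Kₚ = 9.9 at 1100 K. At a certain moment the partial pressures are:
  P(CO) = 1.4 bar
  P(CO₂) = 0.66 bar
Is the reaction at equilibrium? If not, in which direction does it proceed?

(C is a pure solid — omitted from Qₚ.)
Qₚ = P(CO)² / P(CO₂) = (1.4)² / (0.66) = 3.0
Qₚ = 3.0 < Kₚ = 9.9, so the forward reaction proceeds.

toward products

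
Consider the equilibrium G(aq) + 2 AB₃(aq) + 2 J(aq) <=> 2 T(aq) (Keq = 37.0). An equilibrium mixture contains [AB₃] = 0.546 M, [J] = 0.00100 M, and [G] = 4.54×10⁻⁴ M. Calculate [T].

[T] = 7.08×10⁻⁵ M

At equilibrium, Keq = [T]² / ([G]·[AB₃]²·[J]²) = 37.0.
([T])² / ((4.54×10⁻⁴)·(0.546)²·(0.00100)²) = 37.0
[T]² = 5.01×10⁻⁹ ⇒ [T] = 7.08×10⁻⁵ M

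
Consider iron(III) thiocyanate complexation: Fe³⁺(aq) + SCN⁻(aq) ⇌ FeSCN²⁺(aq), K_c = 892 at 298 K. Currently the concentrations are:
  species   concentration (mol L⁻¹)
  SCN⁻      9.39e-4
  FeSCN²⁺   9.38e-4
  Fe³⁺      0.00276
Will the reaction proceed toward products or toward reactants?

Q_c = [FeSCN²⁺] / ([Fe³⁺]·[SCN⁻]) = (9.38e-4) / ((0.00276)·(9.39e-4)) = 362
Q_c = 362 < K_c = 892, so the forward reaction proceeds.

in the forward direction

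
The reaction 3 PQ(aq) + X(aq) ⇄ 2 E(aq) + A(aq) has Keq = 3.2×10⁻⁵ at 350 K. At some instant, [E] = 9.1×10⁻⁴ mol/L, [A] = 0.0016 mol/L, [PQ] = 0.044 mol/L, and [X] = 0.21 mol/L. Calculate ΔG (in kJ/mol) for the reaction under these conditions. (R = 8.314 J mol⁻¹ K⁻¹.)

ΔG = 2.44 kJ/mol

Q = [E]²·[A] / ([PQ]³·[X]) = (9.1×10⁻⁴)²·(0.0016) / ((0.044)³·(0.21)) = 7.41×10⁻⁵
ΔG = RT ln(Q/Keq) = (8.314 J mol⁻¹ K⁻¹)(350 K) × ln(7.41×10⁻⁵/3.2×10⁻⁵)
   = (2.910 kJ/mol)(0.8397) = 2.44 kJ/mol
ΔG > 0, so the forward reaction is non-spontaneous (proceeds in reverse).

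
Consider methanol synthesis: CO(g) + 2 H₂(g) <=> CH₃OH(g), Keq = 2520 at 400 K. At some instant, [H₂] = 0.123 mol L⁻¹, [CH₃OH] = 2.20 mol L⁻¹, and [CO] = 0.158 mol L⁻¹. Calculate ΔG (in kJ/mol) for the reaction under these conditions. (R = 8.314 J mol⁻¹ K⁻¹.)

Q = [CH₃OH] / ([CO]·[H₂]²) = (2.20) / ((0.158)·(0.123)²) = 920
ΔG = RT ln(Q/Keq) = (8.314 J mol⁻¹ K⁻¹)(400 K) × ln(920/2520)
   = (3.326 kJ/mol)(-1.008) = -3.35 kJ/mol
ΔG < 0, so the forward reaction is spontaneous (proceeds forward).

ΔG = -3.35 kJ/mol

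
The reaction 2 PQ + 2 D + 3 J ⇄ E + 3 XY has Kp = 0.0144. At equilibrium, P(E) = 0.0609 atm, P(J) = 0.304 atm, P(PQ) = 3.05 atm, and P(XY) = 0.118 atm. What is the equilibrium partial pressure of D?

P(D) = 0.163 atm

At equilibrium, Kp = P(E)·P(XY)³ / (P(PQ)²·P(D)²·P(J)³) = 0.0144.
(0.0609)·(0.118)³ / ((3.05)²·(P(D))²·(0.304)³) = 0.0144
P(D)² = 0.0266 ⇒ P(D) = 0.163 atm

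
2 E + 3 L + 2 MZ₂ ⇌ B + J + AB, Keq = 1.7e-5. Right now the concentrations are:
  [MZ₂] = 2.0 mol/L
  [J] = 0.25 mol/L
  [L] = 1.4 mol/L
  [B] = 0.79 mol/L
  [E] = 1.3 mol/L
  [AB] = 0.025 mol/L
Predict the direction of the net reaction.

Q = [B]·[J]·[AB] / ([E]²·[L]³·[MZ₂]²) = (0.79)·(0.25)·(0.025) / ((1.3)²·(1.4)³·(2.0)²) = 2.7e-4
Q = 2.7e-4 > Keq = 1.7e-5, so the reverse reaction proceeds.

reverse (toward reactants)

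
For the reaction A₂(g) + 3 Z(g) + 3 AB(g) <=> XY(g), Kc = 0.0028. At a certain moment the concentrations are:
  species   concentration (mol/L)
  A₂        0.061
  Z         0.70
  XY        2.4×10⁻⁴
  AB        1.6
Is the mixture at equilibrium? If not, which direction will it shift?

Qc = [XY] / ([A₂]·[Z]³·[AB]³) = (2.4×10⁻⁴) / ((0.061)·(0.70)³·(1.6)³) = 0.0028
Qc = 0.0028 = Kc; the system is at equilibrium.

yes, at equilibrium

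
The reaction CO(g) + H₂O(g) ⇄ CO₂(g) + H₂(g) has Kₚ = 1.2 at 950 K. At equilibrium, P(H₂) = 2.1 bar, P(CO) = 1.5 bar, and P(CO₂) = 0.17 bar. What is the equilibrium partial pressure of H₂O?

P(H₂O) = 0.20 bar

At equilibrium, Kₚ = P(CO₂)·P(H₂) / (P(CO)·P(H₂O)) = 1.2.
(0.17)·(2.1) / ((1.5)·(P(H₂O))) = 1.2
P(H₂O) = 0.198 = 0.20 bar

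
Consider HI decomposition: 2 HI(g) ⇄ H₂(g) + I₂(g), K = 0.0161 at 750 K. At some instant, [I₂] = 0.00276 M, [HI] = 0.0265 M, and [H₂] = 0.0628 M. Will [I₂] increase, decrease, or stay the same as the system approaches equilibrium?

Q = [H₂]·[I₂] / [HI]² = (0.0628)·(0.00276) / (0.0265)² = 0.247
Q = 0.247 > K = 0.0161: net reverse reaction.
I₂ is a product, so it decreases.

decrease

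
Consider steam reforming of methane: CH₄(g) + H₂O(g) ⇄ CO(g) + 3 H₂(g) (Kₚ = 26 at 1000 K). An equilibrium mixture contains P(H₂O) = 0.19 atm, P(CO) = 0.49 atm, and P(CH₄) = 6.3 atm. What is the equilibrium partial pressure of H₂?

At equilibrium, Kₚ = P(CO)·P(H₂)³ / (P(CH₄)·P(H₂O)) = 26.
(0.49)·(P(H₂))³ / ((6.3)·(0.19)) = 26
P(H₂)³ = 63.5 ⇒ P(H₂) = 4.0 atm

P(H₂) = 4.0 atm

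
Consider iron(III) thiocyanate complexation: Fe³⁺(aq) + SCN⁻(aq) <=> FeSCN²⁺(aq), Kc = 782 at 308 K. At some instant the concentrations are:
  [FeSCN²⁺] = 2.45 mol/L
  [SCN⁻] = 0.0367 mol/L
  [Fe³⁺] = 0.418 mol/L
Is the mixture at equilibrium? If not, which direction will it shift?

Qc = [FeSCN²⁺] / ([Fe³⁺]·[SCN⁻]) = (2.45) / ((0.418)·(0.0367)) = 160
Qc = 160 < Kc = 782: net forward reaction.

no; Q < K, reaction proceeds forward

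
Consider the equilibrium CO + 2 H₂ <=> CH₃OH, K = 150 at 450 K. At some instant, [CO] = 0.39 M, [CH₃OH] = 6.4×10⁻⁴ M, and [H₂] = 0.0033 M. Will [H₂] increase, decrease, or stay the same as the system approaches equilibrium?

Q = [CH₃OH] / ([CO]·[H₂]²) = (6.4×10⁻⁴) / ((0.39)·(0.0033)²) = 150
Q = 150 = K; the system is at equilibrium.

stay the same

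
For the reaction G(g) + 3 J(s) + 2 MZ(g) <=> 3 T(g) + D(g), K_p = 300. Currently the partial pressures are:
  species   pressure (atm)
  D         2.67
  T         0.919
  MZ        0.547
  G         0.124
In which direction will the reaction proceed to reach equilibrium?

(J is a pure solid — omitted from Q_p.)
Q_p = P(T)³·P(D) / (P(G)·P(MZ)²) = (0.919)³·(2.67) / ((0.124)·(0.547)²) = 55.9
Q_p = 55.9 < K_p = 300, so the forward reaction proceeds.

toward products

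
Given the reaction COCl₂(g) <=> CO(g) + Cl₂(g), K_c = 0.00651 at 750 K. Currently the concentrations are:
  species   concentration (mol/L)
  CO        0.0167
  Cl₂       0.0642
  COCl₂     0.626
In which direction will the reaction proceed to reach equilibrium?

Q_c = [CO]·[Cl₂] / [COCl₂] = (0.0167)·(0.0642) / (0.626) = 0.00171
Q_c = 0.00171 < K_c = 0.00651, so the forward reaction proceeds.

in the forward direction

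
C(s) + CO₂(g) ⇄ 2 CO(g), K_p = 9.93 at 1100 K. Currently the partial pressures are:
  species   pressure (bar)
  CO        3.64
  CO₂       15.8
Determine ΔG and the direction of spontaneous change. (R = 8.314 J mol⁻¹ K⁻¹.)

ΔG = -22.6 kJ/mol; the forward reaction is spontaneous

(C is a pure solid — omitted from Q_p.)
Q_p = P(CO)² / P(CO₂) = (3.64)² / (15.8) = 0.839
ΔG = RT ln(Q_p/K_p) = (8.314 J mol⁻¹ K⁻¹)(1100 K) × ln(0.839/9.93)
   = (9.145 kJ/mol)(-2.471) = -22.6 kJ/mol
ΔG < 0, so the forward reaction is spontaneous (proceeds forward).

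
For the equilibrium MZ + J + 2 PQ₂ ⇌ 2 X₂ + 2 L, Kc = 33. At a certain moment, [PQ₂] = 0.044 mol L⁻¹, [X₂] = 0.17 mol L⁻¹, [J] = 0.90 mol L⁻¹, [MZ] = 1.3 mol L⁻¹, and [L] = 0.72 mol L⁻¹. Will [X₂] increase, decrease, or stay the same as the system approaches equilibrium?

Qc = [X₂]²·[L]² / ([MZ]·[J]·[PQ₂]²) = (0.17)²·(0.72)² / ((1.3)·(0.90)·(0.044)²) = 6.6
Qc = 6.6 < Kc = 33: net forward reaction.
X₂ is a product, so it increases.

increase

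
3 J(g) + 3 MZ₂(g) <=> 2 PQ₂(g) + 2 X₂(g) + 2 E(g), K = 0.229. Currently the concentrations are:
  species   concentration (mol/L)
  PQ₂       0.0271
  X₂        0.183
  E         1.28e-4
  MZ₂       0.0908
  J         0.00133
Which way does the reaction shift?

Q = [PQ₂]²·[X₂]²·[E]² / ([J]³·[MZ₂]³) = (0.0271)²·(0.183)²·(1.28e-4)² / ((0.00133)³·(0.0908)³) = 0.229
Q = 0.229 = K, so the system is already at equilibrium.

at equilibrium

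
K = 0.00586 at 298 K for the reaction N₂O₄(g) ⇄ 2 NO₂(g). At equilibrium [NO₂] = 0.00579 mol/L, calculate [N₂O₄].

At equilibrium, K = [NO₂]² / [N₂O₄] = 0.00586.
(0.00579)² / ([N₂O₄]) = 0.00586
[N₂O₄] = 0.00572 mol/L

[N₂O₄] = 0.00572 mol/L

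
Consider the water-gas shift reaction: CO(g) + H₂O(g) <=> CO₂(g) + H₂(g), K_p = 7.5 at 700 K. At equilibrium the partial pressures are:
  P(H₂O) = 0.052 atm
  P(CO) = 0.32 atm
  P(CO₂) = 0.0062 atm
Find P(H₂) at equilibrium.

P(H₂) = 20 atm

At equilibrium, K_p = P(CO₂)·P(H₂) / (P(CO)·P(H₂O)) = 7.5.
(0.0062)·(P(H₂)) / ((0.32)·(0.052)) = 7.5
P(H₂) = 20.1 = 20 atm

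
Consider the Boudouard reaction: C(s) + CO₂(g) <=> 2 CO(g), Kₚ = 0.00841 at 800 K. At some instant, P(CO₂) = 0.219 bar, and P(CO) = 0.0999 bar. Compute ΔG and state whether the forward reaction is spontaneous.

(C is a pure solid — omitted from Qₚ.)
Qₚ = P(CO)² / P(CO₂) = (0.0999)² / (0.219) = 0.0456
ΔG = RT ln(Qₚ/Kₚ) = (8.314 J mol⁻¹ K⁻¹)(800 K) × ln(0.0456/0.00841)
   = (6.651 kJ/mol)(1.690) = 11.2 kJ/mol
ΔG > 0, so the forward reaction is non-spontaneous (proceeds in reverse).

ΔG = 11.2 kJ/mol; the forward reaction is non-spontaneous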